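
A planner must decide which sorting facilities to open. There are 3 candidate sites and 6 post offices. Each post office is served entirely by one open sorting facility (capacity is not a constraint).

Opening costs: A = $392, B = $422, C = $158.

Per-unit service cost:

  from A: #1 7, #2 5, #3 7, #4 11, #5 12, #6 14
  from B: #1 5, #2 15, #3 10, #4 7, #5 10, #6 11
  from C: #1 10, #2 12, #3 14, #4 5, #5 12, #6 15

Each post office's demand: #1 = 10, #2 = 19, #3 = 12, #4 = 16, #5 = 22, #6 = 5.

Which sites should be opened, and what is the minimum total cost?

For any fixed open set, each post office goes to its cheapest open site; total = fixed + service.
{C}: #1→C 10·10=100, #2→C 12·19=228, #3→C 14·12=168, #4→C 5·16=80, #5→C 12·22=264, #6→C 15·5=75. Service 915; fixed 158; total 1073.
{A}: #1→A 7·10=70, #2→A 5·19=95, #3→A 7·12=84, #4→A 11·16=176, #5→A 12·22=264, #6→A 14·5=70. Service 759; fixed 392; total 1151.
{A, C}: service 663 + fixed 550 = 1213
{A, B, C}: service 584 + fixed 972 = 1556
No other subset beats 1073.

Open C only; minimum total cost 1073.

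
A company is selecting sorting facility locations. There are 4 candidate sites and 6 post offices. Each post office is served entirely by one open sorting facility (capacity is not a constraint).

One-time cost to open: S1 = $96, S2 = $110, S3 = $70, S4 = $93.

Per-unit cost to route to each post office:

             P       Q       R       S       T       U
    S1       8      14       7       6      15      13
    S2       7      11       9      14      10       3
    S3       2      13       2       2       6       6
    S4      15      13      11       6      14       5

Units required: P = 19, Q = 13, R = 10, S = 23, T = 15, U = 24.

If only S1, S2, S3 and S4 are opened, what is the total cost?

Each post office is assigned to its cheapest site among the open ones.
{S1, S2, S3, S4}: P→S3 2·19=38, Q→S2 11·13=143, R→S3 2·10=20, S→S3 2·23=46, T→S3 6·15=90, U→S2 3·24=72. Service 409; fixed 369; total 778.

Total cost: 778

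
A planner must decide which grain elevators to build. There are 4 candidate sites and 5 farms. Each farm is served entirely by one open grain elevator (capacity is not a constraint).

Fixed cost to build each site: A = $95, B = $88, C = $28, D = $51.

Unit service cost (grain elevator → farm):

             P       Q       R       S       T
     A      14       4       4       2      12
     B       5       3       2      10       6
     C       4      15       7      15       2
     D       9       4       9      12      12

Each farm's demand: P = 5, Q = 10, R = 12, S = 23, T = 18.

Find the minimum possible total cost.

For any fixed open set, each farm goes to its cheapest open site; total = fixed + service.
{A, C}: P→C 4·5=20, Q→A 4·10=40, R→A 4·12=48, S→A 2·23=46, T→C 2·18=36. Service 190; fixed 123; total 313.
{A, C, D}: service 190 + fixed 174 = 364
{A, B, C}: service 156 + fixed 211 = 367
{A, B, C, D}: P→C 4·5=20, Q→B 3·10=30, R→B 2·12=24, S→A 2·23=46, T→C 2·18=36. Service 156; fixed 262; total 418.
(All 15 nonempty subsets were checked; A and C is lowest.)

Minimum total cost: 313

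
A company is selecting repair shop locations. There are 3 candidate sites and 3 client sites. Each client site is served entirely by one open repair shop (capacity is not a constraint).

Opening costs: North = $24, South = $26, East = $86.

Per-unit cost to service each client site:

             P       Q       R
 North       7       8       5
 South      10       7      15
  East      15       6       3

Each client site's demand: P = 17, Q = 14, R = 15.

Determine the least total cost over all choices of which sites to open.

Minimum total cost: 330

For any fixed open set, each client site goes to its cheapest open site; total = fixed + service.
{North}: P→North 7·17=119, Q→North 8·14=112, R→North 5·15=75. Service 306; fixed 24; total 330.
{North, South}: P→North 7·17=119, Q→South 7·14=98, R→North 5·15=75. Service 292; fixed 50; total 342.
{North, East}: service 248 + fixed 110 = 358
{North, South, East}: service 248 + fixed 136 = 384
(All 7 nonempty subsets were checked; North only is lowest.)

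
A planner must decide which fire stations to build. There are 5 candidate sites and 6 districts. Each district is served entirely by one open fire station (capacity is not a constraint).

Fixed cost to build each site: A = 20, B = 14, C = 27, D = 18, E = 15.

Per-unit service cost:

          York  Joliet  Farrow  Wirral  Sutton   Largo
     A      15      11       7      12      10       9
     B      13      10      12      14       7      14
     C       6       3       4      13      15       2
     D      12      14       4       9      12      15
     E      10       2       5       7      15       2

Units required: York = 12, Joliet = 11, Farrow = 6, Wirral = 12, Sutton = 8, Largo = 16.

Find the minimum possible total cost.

Minimum total cost: 346

For any fixed open set, each district goes to its cheapest open site; total = fixed + service.
{B, C, E}: York→C 6·12=72, Joliet→E 2·11=22, Farrow→C 4·6=24, Wirral→E 7·12=84, Sutton→B 7·8=56, Largo→C 2·16=32. Service 290; fixed 56; total 346.
{B, C, D, E}: York→C 6·12=72, Joliet→E 2·11=22, Farrow→C 4·6=24, Wirral→E 7·12=84, Sutton→B 7·8=56, Largo→C 2·16=32. Service 290; fixed 74; total 364.
{A, B, C, E}: York→C 6·12=72, Joliet→E 2·11=22, Farrow→C 4·6=24, Wirral→E 7·12=84, Sutton→B 7·8=56, Largo→C 2·16=32. Service 290; fixed 76; total 366.
{A, B, C, D, E}: York→C 6·12=72, Joliet→E 2·11=22, Farrow→C 4·6=24, Wirral→E 7·12=84, Sutton→B 7·8=56, Largo→C 2·16=32. Service 290; fixed 94; total 384.
No other subset beats 346.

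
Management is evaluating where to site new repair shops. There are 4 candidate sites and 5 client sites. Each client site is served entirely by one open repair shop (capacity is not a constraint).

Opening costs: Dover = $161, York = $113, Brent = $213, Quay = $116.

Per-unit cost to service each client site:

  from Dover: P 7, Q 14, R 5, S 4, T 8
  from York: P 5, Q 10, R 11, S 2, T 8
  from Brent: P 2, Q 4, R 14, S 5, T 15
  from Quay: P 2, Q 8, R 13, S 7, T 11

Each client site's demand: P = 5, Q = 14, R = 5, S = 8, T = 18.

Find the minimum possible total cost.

For any fixed open set, each client site goes to its cheapest open site; total = fixed + service.
{York}: P→York 5·5=25, Q→York 10·14=140, R→York 11·5=55, S→York 2·8=16, T→York 8·18=144. Service 380; fixed 113; total 493.
{Quay}: service 441 + fixed 116 = 557
{York, Quay}: P→Quay 2·5=10, Q→Quay 8·14=112, R→York 11·5=55, S→York 2·8=16, T→York 8·18=144. Service 337; fixed 229; total 566.
{Dover, York, Brent, Quay}: service 251 + fixed 603 = 854
No other subset beats 493.

Minimum total cost: 493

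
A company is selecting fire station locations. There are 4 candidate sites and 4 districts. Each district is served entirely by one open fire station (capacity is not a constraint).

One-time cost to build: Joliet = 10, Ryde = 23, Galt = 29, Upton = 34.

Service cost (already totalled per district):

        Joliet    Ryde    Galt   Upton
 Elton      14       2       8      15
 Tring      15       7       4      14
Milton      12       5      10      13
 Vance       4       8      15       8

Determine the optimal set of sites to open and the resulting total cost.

For any fixed open set, each district goes to its cheapest open site; total = fixed + service.
{Ryde}: Elton→Ryde 2, Tring→Ryde 7, Milton→Ryde 5, Vance→Ryde 8. Service 22; fixed 23; total 45.
{Joliet, Ryde}: Elton→Ryde 2, Tring→Ryde 7, Milton→Ryde 5, Vance→Joliet 4. Service 18; fixed 33; total 51.
{Joliet}: service 45 + fixed 10 = 55
{Joliet, Ryde, Galt, Upton}: service 15 + fixed 96 = 111
(All 15 nonempty subsets were checked; Ryde only is lowest.)

Open Ryde only; minimum total cost 45.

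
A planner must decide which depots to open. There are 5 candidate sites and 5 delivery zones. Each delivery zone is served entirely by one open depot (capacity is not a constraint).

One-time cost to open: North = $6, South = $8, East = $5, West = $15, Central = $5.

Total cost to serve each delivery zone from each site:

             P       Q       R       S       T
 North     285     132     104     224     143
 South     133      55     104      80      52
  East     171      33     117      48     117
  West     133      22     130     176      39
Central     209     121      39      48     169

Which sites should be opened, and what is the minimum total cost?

Open West and Central; minimum total cost 301.

For any fixed open set, each delivery zone goes to its cheapest open site; total = fixed + service.
{West, Central}: P→West 133, Q→West 22, R→Central 39, S→Central 48, T→West 39. Service 281; fixed 20; total 301.
{East, West, Central}: service 281 + fixed 25 = 306
{North, West, Central}: service 281 + fixed 26 = 307
{North, South, East, West, Central}: P→South 133, Q→West 22, R→Central 39, S→East 48, T→West 39. Service 281; fixed 39; total 320.
No other subset beats 301.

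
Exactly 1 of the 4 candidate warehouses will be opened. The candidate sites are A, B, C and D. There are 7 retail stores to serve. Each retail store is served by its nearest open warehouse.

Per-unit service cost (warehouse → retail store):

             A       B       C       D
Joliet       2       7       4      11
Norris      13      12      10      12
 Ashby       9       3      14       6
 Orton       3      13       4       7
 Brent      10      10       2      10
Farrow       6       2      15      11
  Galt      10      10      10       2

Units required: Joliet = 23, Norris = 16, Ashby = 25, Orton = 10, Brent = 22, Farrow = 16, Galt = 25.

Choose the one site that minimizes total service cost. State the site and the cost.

Choose B only; total service cost 1060.

With exactly 1 open, each retail store uses its cheapest among the chosen.
{B}: Joliet→B 7·23=161, Norris→B 12·16=192, Ashby→B 3·25=75, Orton→B 13·10=130, Brent→B 10·22=220, Farrow→B 2·16=32, Galt→B 10·25=250. Service cost 1060.
{A}: service cost 1075
{D}: service cost 1111
Among all 4 size-1 choices, {B} is lowest.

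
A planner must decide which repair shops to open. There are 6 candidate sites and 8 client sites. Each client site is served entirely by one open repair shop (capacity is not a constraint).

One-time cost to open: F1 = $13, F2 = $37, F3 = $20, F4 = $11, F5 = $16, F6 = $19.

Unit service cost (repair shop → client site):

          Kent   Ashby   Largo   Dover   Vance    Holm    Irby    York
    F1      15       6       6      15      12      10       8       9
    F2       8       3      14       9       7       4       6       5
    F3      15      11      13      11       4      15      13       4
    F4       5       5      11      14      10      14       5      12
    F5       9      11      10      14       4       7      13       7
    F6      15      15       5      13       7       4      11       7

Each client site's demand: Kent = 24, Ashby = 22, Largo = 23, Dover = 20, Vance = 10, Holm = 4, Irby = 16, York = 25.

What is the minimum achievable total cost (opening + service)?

Minimum total cost: 804

For any fixed open set, each client site goes to its cheapest open site; total = fixed + service.
{F2, F3, F4, F6}: Kent→F4 5·24=120, Ashby→F2 3·22=66, Largo→F6 5·23=115, Dover→F2 9·20=180, Vance→F3 4·10=40, Holm→F2 4·4=16, Irby→F4 5·16=80, York→F3 4·25=100. Service 717; fixed 87; total 804.
{F1, F2, F3, F4, F6}: service 717 + fixed 100 = 817
{F2, F3, F4, F5, F6}: service 717 + fixed 103 = 820
{F1, F2, F3, F4, F5, F6}: service 717 + fixed 116 = 833
No other subset beats 804.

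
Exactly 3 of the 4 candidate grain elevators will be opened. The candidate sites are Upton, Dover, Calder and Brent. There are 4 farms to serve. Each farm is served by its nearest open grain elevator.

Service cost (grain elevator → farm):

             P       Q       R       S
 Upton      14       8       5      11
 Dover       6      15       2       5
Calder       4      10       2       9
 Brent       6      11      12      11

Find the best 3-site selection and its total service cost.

Choose Upton, Dover and Calder; total service cost 19.

With exactly 3 open, each farm uses its cheapest among the chosen.
{Upton, Dover, Calder}: P→Calder 4, Q→Upton 8, R→Dover 2, S→Dover 5. Service cost 19.
{Upton, Dover, Brent}: service cost 21
{Dover, Calder, Brent}: service cost 21
Among all 4 size-3 choices, {Upton, Dover, Calder} is lowest.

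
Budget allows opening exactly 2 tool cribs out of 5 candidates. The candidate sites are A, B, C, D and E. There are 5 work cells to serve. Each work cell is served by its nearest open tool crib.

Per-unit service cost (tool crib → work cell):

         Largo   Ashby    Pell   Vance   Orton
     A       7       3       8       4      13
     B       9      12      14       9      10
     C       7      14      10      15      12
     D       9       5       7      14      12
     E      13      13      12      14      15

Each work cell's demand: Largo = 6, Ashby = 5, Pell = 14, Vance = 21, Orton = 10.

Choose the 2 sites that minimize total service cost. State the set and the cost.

With exactly 2 open, each work cell uses its cheapest among the chosen.
{A, B}: Largo→A 7·6=42, Ashby→A 3·5=15, Pell→A 8·14=112, Vance→A 4·21=84, Orton→B 10·10=100. Service cost 353.
{A, D}: service cost 359
{A, C}: service cost 373
Among all 10 size-2 choices, {A, B} is lowest.

Choose A and B; total service cost 353.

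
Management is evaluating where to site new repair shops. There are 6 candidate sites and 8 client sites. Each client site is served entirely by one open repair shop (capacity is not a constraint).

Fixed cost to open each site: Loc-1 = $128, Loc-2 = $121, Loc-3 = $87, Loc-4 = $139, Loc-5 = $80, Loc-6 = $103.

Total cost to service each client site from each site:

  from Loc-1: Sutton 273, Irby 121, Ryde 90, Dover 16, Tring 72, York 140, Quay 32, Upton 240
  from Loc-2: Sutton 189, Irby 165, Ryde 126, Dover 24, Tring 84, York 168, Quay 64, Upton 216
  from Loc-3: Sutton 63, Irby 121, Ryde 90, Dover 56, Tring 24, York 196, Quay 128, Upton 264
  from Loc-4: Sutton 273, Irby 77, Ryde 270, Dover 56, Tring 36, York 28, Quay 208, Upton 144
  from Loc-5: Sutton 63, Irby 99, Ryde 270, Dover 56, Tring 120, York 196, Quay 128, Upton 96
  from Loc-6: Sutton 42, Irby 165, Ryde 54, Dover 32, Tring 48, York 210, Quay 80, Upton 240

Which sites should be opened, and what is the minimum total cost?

For any fixed open set, each client site goes to its cheapest open site; total = fixed + service.
{Loc-4, Loc-6}: Sutton→Loc-6 42, Irby→Loc-4 77, Ryde→Loc-6 54, Dover→Loc-6 32, Tring→Loc-4 36, York→Loc-4 28, Quay→Loc-6 80, Upton→Loc-4 144. Service 493; fixed 242; total 735.
{Loc-4, Loc-5, Loc-6}: Sutton→Loc-6 42, Irby→Loc-4 77, Ryde→Loc-6 54, Dover→Loc-6 32, Tring→Loc-4 36, York→Loc-4 28, Quay→Loc-6 80, Upton→Loc-5 96. Service 445; fixed 322; total 767.
{Loc-1, Loc-4, Loc-5}: service 438 + fixed 347 = 785
{Loc-1, Loc-2, Loc-3, Loc-4, Loc-5, Loc-6}: service 369 + fixed 658 = 1027
No other subset beats 735.

Open Loc-4 and Loc-6; minimum total cost 735.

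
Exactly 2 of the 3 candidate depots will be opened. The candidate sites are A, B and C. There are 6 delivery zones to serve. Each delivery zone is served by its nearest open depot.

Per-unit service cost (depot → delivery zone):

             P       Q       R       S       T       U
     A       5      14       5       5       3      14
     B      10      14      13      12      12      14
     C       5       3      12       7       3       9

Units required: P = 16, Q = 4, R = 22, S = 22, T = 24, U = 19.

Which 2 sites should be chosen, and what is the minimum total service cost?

Choose A and C; total service cost 555.

With exactly 2 open, each delivery zone uses its cheapest among the chosen.
{A, C}: P→A 5·16=80, Q→C 3·4=12, R→A 5·22=110, S→A 5·22=110, T→A 3·24=72, U→C 9·19=171. Service cost 555.
{A, B}: service cost 694
{B, C}: service cost 753
Among all 3 size-2 choices, {A, C} is lowest.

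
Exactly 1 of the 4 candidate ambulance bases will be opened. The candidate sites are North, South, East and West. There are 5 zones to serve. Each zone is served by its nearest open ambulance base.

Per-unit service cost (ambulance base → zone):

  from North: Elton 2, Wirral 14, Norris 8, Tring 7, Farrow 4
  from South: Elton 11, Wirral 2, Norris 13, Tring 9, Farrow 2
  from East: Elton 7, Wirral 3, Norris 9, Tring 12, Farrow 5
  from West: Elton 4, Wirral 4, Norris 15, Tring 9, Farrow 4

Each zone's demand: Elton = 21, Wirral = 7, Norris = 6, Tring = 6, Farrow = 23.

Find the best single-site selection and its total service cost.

Choose North only; total service cost 322.

With exactly 1 open, each zone uses its cheapest among the chosen.
{North}: Elton→North 2·21=42, Wirral→North 14·7=98, Norris→North 8·6=48, Tring→North 7·6=42, Farrow→North 4·23=92. Service cost 322.
{West}: service cost 348
{East}: service cost 409
Among all 4 size-1 choices, {North} is lowest.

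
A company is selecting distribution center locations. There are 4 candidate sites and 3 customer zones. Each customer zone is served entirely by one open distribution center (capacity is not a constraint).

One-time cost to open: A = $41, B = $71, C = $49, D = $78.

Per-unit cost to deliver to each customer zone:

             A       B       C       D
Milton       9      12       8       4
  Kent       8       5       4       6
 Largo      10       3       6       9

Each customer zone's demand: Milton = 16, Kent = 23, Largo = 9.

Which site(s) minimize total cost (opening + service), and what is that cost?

For any fixed open set, each customer zone goes to its cheapest open site; total = fixed + service.
{C}: Milton→C 8·16=128, Kent→C 4·23=92, Largo→C 6·9=54. Service 274; fixed 49; total 323.
{C, D}: service 210 + fixed 127 = 337
{B, D}: Milton→D 4·16=64, Kent→B 5·23=115, Largo→B 3·9=27. Service 206; fixed 149; total 355.
{A, B, C, D}: service 183 + fixed 239 = 422
No other subset beats 323.

Open C only; minimum total cost 323.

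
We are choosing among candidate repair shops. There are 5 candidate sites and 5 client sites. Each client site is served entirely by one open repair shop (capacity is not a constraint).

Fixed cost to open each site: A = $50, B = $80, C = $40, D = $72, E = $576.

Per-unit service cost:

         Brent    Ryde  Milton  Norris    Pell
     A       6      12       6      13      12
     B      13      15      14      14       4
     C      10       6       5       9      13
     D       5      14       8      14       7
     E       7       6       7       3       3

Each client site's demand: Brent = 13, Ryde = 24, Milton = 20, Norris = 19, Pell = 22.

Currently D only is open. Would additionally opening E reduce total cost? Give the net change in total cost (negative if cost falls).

Current service cost with {D}: 981.
Adding E: each client site re-picks its cheapest; new service cost 472, saving 509.
Extra fixed cost: 576. Net change = 576 − 509 = 67.
(Totals: 1053 → 1120.)

No — net change +67 (cost rises by 67).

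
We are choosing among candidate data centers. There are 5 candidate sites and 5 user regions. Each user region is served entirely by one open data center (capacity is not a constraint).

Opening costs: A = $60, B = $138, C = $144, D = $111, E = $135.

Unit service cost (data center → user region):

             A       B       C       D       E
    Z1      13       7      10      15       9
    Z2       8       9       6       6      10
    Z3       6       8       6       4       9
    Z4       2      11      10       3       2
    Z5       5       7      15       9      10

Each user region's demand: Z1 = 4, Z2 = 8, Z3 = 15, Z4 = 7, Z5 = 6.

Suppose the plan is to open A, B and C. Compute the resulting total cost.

Each user region is assigned to its cheapest site among the open ones.
{A, B, C}: Z1→B 7·4=28, Z2→C 6·8=48, Z3→A 6·15=90, Z4→A 2·7=14, Z5→A 5·6=30. Service 210; fixed 342; total 552.

Total cost: 552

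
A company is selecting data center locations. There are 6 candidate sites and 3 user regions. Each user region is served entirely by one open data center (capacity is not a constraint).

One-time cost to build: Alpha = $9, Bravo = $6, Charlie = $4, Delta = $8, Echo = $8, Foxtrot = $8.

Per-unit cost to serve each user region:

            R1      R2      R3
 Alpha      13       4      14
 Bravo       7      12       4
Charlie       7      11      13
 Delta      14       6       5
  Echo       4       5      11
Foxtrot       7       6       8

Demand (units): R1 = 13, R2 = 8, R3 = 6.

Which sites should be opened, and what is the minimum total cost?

Open Bravo and Echo; minimum total cost 130.

For any fixed open set, each user region goes to its cheapest open site; total = fixed + service.
{Bravo, Echo}: R1→Echo 4·13=52, R2→Echo 5·8=40, R3→Bravo 4·6=24. Service 116; fixed 14; total 130.
{Alpha, Bravo, Echo}: service 108 + fixed 23 = 131
{Bravo, Charlie, Echo}: service 116 + fixed 18 = 134
{Alpha, Bravo, Charlie, Delta, Echo, Foxtrot}: service 108 + fixed 43 = 151
No other subset beats 130.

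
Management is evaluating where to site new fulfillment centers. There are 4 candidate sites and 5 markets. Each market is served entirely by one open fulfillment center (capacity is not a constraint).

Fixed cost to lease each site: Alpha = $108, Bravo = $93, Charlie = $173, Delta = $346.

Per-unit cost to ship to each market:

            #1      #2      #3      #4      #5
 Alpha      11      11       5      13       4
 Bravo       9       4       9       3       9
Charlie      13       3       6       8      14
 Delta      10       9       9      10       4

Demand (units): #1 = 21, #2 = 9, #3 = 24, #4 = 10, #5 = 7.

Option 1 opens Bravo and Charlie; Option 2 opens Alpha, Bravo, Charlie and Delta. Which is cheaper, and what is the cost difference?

Option 1: {Bravo, Charlie}: #1→Bravo 9·21=189, #2→Charlie 3·9=27, #3→Charlie 6·24=144, #4→Bravo 3·10=30, #5→Bravo 9·7=63. Service 453; fixed 266; total 719.
Option 2: {Alpha, Bravo, Charlie, Delta}: #1→Bravo 9·21=189, #2→Charlie 3·9=27, #3→Alpha 5·24=120, #4→Bravo 3·10=30, #5→Alpha 4·7=28. Service 394; fixed 720; total 1114.
Difference: |719 − 1114| = 395.

Option 1 is cheaper by 395.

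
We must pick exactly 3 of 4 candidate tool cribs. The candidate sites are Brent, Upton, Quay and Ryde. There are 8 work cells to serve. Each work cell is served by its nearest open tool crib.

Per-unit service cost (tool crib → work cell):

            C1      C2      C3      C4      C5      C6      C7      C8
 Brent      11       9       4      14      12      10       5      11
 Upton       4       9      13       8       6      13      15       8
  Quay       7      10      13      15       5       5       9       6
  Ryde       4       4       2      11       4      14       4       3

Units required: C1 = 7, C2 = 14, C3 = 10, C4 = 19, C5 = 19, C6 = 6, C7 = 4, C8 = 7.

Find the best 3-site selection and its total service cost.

With exactly 3 open, each work cell uses its cheapest among the chosen.
{Upton, Quay, Ryde}: C1→Upton 4·7=28, C2→Ryde 4·14=56, C3→Ryde 2·10=20, C4→Upton 8·19=152, C5→Ryde 4·19=76, C6→Quay 5·6=30, C7→Ryde 4·4=16, C8→Ryde 3·7=21. Service cost 399.
{Brent, Upton, Ryde}: service cost 429
{Brent, Quay, Ryde}: service cost 456
Among all 4 size-3 choices, {Upton, Quay, Ryde} is lowest.

Choose Upton, Quay and Ryde; total service cost 399.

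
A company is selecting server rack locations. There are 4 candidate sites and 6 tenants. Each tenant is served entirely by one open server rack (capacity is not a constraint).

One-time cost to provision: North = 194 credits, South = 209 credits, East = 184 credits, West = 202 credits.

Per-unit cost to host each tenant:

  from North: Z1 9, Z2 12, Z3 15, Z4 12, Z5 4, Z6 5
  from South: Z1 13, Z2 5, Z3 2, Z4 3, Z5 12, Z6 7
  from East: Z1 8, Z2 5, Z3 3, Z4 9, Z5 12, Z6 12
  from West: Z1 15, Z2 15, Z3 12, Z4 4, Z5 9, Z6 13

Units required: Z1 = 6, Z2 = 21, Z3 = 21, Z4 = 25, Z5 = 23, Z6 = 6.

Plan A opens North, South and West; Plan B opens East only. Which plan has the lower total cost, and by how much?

Plan A: {North, South, West}: Z1→North 9·6=54, Z2→South 5·21=105, Z3→South 2·21=42, Z4→South 3·25=75, Z5→North 4·23=92, Z6→North 5·6=30. Service 398; fixed 605; total 1003.
Plan B: {East}: Z1→East 8·6=48, Z2→East 5·21=105, Z3→East 3·21=63, Z4→East 9·25=225, Z5→East 12·23=276, Z6→East 12·6=72. Service 789; fixed 184; total 973.
Difference: |1003 − 973| = 30.

Plan B is cheaper by 30.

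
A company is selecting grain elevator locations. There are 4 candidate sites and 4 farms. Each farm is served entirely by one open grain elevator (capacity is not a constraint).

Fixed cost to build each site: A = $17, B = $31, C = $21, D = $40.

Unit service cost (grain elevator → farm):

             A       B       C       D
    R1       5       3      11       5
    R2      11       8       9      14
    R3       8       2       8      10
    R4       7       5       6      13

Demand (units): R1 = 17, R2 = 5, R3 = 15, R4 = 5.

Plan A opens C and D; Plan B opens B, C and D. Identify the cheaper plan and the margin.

Plan A: {C, D}: R1→D 5·17=85, R2→C 9·5=45, R3→C 8·15=120, R4→C 6·5=30. Service 280; fixed 61; total 341.
Plan B: {B, C, D}: R1→B 3·17=51, R2→B 8·5=40, R3→B 2·15=30, R4→B 5·5=25. Service 146; fixed 92; total 238.
Difference: |341 − 238| = 103.

Plan B is cheaper by 103.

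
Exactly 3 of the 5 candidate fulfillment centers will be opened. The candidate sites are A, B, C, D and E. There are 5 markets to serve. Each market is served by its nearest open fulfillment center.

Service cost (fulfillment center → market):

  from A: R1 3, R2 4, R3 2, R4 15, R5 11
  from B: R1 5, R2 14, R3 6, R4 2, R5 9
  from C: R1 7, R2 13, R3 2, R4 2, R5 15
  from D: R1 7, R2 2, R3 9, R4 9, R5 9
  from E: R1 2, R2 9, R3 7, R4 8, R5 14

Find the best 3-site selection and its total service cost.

Choose C, D and E; total service cost 17.

With exactly 3 open, each market uses its cheapest among the chosen.
{C, D, E}: R1→E 2, R2→D 2, R3→C 2, R4→C 2, R5→D 9. Service cost 17.
{A, B, D}: service cost 18
{A, C, D}: service cost 18
Among all 10 size-3 choices, {C, D, E} is lowest.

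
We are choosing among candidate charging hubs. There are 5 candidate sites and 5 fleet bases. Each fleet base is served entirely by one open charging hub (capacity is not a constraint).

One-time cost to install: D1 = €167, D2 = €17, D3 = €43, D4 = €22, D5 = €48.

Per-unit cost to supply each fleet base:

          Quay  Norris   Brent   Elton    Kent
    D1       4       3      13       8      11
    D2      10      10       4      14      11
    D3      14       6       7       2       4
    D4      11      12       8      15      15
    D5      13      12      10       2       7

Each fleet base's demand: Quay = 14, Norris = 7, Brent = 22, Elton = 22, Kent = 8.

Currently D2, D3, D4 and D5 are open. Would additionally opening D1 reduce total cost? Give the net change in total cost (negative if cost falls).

Current service cost with {D2, D3, D4, D5}: 346.
Adding D1: each fleet base re-picks its cheapest; new service cost 241, saving 105.
Extra fixed cost: 167. Net change = 167 − 105 = 62.
(Totals: 476 → 538.)

No — net change +62 (cost rises by 62).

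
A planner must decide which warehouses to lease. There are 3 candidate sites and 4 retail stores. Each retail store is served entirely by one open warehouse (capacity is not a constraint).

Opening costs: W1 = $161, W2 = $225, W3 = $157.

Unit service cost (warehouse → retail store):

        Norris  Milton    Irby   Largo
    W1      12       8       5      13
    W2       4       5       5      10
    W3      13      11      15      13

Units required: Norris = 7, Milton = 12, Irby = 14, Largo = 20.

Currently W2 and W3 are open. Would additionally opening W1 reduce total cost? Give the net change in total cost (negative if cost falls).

Current service cost with {W2, W3}: 358.
Adding W1: each retail store re-picks its cheapest; new service cost 358, saving 0.
Extra fixed cost: 161. Net change = 161 − 0 = 161.
(Totals: 740 → 901.)

No — net change +161 (cost rises by 161).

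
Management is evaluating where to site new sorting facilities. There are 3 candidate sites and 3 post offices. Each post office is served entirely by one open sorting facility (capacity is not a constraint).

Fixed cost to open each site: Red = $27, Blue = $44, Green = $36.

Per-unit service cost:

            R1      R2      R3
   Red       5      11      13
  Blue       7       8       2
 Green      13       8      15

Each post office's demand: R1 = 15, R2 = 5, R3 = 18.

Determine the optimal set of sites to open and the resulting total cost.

For any fixed open set, each post office goes to its cheapest open site; total = fixed + service.
{Red, Blue}: R1→Red 5·15=75, R2→Blue 8·5=40, R3→Blue 2·18=36. Service 151; fixed 71; total 222.
{Blue}: R1→Blue 7·15=105, R2→Blue 8·5=40, R3→Blue 2·18=36. Service 181; fixed 44; total 225.
{Red, Blue, Green}: service 151 + fixed 107 = 258
{Red}: service 364 + fixed 27 = 391
No other subset beats 222.

Open Red and Blue; minimum total cost 222.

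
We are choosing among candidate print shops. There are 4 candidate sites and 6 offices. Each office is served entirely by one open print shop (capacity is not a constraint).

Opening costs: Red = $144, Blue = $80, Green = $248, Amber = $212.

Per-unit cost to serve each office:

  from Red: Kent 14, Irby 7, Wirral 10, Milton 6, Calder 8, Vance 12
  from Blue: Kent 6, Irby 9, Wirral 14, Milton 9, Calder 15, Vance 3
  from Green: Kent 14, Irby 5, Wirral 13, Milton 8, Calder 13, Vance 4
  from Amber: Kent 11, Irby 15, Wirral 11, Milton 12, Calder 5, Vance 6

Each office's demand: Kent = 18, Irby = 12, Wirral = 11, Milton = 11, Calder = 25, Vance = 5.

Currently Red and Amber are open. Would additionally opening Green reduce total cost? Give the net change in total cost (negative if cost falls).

No — net change +214 (cost rises by 214).

Current service cost with {Red, Amber}: 613.
Adding Green: each office re-picks its cheapest; new service cost 579, saving 34.
Extra fixed cost: 248. Net change = 248 − 34 = 214.
(Totals: 969 → 1183.)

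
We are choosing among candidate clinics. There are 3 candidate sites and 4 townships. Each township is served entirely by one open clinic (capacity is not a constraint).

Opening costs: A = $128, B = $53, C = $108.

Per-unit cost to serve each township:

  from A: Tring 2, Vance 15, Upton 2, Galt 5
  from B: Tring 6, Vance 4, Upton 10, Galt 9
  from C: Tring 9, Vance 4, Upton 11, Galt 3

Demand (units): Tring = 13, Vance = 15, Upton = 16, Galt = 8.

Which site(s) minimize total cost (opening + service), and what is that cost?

Open A and B; minimum total cost 339.

For any fixed open set, each township goes to its cheapest open site; total = fixed + service.
{A, B}: Tring→A 2·13=26, Vance→B 4·15=60, Upton→A 2·16=32, Galt→A 5·8=40. Service 158; fixed 181; total 339.
{A, C}: service 142 + fixed 236 = 378
{B}: service 370 + fixed 53 = 423
{A, B, C}: Tring→A 2·13=26, Vance→B 4·15=60, Upton→A 2·16=32, Galt→C 3·8=24. Service 142; fixed 289; total 431.
No other subset beats 339.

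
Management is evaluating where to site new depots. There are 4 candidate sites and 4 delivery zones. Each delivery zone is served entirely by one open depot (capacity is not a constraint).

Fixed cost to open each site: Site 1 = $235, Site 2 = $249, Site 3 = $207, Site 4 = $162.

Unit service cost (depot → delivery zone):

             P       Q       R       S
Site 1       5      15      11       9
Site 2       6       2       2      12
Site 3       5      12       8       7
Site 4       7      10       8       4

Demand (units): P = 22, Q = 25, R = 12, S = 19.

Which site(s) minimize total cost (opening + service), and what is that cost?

Open Site 2 only; minimum total cost 683.

For any fixed open set, each delivery zone goes to its cheapest open site; total = fixed + service.
{Site 2}: P→Site 2 6·22=132, Q→Site 2 2·25=50, R→Site 2 2·12=24, S→Site 2 12·19=228. Service 434; fixed 249; total 683.
{Site 2, Site 4}: service 282 + fixed 411 = 693
{Site 4}: P→Site 4 7·22=154, Q→Site 4 10·25=250, R→Site 4 8·12=96, S→Site 4 4·19=76. Service 576; fixed 162; total 738.
{Site 1, Site 2, Site 3, Site 4}: service 260 + fixed 853 = 1113
No other subset beats 683.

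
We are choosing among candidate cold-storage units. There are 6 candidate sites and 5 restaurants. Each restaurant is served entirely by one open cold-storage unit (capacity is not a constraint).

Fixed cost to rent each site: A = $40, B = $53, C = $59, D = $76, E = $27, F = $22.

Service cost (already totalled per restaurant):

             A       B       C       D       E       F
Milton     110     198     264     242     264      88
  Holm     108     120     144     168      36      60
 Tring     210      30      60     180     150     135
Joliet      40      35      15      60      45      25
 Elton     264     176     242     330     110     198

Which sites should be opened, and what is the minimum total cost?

Open B, E and F; minimum total cost 391.

For any fixed open set, each restaurant goes to its cheapest open site; total = fixed + service.
{B, E, F}: Milton→F 88, Holm→E 36, Tring→B 30, Joliet→F 25, Elton→E 110. Service 289; fixed 102; total 391.
{C, E, F}: Milton→F 88, Holm→E 36, Tring→C 60, Joliet→C 15, Elton→E 110. Service 309; fixed 108; total 417.
{A, B, E, F}: service 289 + fixed 142 = 431
{A, B, C, D, E, F}: service 279 + fixed 277 = 556
No other subset beats 391.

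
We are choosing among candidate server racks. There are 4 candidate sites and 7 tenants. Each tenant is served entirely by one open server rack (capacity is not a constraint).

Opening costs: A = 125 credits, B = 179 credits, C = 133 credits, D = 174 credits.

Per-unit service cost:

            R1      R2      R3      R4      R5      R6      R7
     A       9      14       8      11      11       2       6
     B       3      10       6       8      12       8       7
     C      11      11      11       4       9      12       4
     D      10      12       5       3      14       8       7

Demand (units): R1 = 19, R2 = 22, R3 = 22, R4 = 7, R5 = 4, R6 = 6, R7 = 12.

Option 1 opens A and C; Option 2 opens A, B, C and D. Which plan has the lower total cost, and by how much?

Option 1: {A, C}: R1→A 9·19=171, R2→C 11·22=242, R3→A 8·22=176, R4→C 4·7=28, R5→C 9·4=36, R6→A 2·6=12, R7→C 4·12=48. Service 713; fixed 258; total 971.
Option 2: {A, B, C, D}: R1→B 3·19=57, R2→B 10·22=220, R3→D 5·22=110, R4→D 3·7=21, R5→C 9·4=36, R6→A 2·6=12, R7→C 4·12=48. Service 504; fixed 611; total 1115.
Difference: |971 − 1115| = 144.

Option 1 is cheaper by 144.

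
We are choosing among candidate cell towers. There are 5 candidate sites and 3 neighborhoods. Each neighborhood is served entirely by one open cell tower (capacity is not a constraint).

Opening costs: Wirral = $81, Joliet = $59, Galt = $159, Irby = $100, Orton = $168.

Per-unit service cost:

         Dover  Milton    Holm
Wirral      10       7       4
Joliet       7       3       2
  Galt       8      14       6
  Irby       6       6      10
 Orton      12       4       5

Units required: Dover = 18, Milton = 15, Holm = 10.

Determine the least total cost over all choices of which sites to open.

Minimum total cost: 250

For any fixed open set, each neighborhood goes to its cheapest open site; total = fixed + service.
{Joliet}: Dover→Joliet 7·18=126, Milton→Joliet 3·15=45, Holm→Joliet 2·10=20. Service 191; fixed 59; total 250.
{Wirral, Joliet}: Dover→Joliet 7·18=126, Milton→Joliet 3·15=45, Holm→Joliet 2·10=20. Service 191; fixed 140; total 331.
{Joliet, Irby}: service 173 + fixed 159 = 332
{Wirral, Joliet, Galt, Irby, Orton}: service 173 + fixed 567 = 740
No other subset beats 250.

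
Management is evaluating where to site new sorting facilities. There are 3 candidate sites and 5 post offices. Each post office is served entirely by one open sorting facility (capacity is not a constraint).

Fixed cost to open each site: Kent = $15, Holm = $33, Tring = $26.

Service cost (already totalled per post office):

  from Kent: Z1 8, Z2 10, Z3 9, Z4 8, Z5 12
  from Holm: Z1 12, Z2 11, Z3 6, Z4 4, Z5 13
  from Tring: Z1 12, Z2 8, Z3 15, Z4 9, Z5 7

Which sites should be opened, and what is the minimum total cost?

Open Kent only; minimum total cost 62.

For any fixed open set, each post office goes to its cheapest open site; total = fixed + service.
{Kent}: Z1→Kent 8, Z2→Kent 10, Z3→Kent 9, Z4→Kent 8, Z5→Kent 12. Service 47; fixed 15; total 62.
{Tring}: Z1→Tring 12, Z2→Tring 8, Z3→Tring 15, Z4→Tring 9, Z5→Tring 7. Service 51; fixed 26; total 77.
{Holm}: service 46 + fixed 33 = 79
{Kent, Holm, Tring}: service 33 + fixed 74 = 107
No other subset beats 62.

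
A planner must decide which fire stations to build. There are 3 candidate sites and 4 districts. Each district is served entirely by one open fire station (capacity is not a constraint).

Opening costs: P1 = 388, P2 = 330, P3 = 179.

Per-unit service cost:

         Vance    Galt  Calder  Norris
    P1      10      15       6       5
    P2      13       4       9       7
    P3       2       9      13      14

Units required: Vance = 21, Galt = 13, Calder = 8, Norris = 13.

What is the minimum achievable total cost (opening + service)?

Minimum total cost: 624

For any fixed open set, each district goes to its cheapest open site; total = fixed + service.
{P3}: Vance→P3 2·21=42, Galt→P3 9·13=117, Calder→P3 13·8=104, Norris→P3 14·13=182. Service 445; fixed 179; total 624.
{P2, P3}: service 257 + fixed 509 = 766
{P2}: service 488 + fixed 330 = 818
{P1, P2, P3}: service 207 + fixed 897 = 1104
(All 7 nonempty subsets were checked; P3 only is lowest.)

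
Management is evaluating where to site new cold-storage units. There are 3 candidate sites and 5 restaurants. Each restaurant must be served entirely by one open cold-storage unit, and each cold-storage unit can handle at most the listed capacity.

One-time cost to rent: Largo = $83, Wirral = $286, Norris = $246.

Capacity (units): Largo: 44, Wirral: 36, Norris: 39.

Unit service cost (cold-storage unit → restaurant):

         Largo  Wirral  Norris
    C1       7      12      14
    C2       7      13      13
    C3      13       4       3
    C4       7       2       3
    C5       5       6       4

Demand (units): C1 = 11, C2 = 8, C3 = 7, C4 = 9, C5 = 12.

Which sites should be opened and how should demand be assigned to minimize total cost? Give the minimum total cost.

Minimum total cost: 558

Open {Largo, Norris}: C1→Largo 7·11=77, C2→Largo 7·8=56, C3→Norris 3·7=21, C4→Norris 3·9=27, C5→Norris 4·12=48.
Loads: Largo carries 19/44, Norris carries 28/39. Service 229; fixed 329; total 558.
Next best feasible plan costs 570.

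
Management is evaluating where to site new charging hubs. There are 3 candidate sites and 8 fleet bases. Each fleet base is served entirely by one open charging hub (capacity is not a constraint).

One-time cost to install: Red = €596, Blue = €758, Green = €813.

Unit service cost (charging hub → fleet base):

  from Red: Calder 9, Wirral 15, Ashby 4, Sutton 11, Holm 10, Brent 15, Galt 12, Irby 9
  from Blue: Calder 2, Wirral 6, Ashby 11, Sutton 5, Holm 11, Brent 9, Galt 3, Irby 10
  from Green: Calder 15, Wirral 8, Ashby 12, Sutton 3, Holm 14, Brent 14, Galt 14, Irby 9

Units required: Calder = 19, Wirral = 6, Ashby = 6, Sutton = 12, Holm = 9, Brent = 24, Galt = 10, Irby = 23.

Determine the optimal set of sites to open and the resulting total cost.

Open Blue only; minimum total cost 1533.

For any fixed open set, each fleet base goes to its cheapest open site; total = fixed + service.
{Blue}: Calder→Blue 2·19=38, Wirral→Blue 6·6=36, Ashby→Blue 11·6=66, Sutton→Blue 5·12=60, Holm→Blue 11·9=99, Brent→Blue 9·24=216, Galt→Blue 3·10=30, Irby→Blue 10·23=230. Service 775; fixed 758; total 1533.
{Red}: service 1194 + fixed 596 = 1790
{Red, Blue}: service 701 + fixed 1354 = 2055
{Red, Blue, Green}: service 677 + fixed 2167 = 2844
No other subset beats 1533.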